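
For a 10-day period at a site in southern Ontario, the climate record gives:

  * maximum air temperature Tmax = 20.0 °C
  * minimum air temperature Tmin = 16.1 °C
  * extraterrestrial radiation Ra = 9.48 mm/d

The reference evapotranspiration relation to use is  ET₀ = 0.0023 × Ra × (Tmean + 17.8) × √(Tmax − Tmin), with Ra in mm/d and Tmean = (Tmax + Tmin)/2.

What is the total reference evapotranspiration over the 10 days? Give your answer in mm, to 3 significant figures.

15.4 mm

Tmean = (20.0 + 16.1)/2 = 18.05 °C
ET₀ = 0.0023 × 9.48 × (18.05 + 17.8) × √3.9 = 0.0023 × 9.48 × 35.85 × 1.9748 = 1.5436 mm/d
Over 10 days: 1.5436 × 10 = 15.436 mm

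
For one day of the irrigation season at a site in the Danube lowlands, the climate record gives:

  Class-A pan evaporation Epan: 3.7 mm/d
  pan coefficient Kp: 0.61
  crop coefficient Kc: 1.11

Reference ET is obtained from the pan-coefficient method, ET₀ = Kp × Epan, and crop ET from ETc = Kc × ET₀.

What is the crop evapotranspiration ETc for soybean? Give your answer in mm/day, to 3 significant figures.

ET₀ = 0.61 × 3.7 = 2.2570 mm/d
ETc = Kc × ET₀ = 1.11 × 2.2570 = 2.5053 mm/d

2.51 mm/day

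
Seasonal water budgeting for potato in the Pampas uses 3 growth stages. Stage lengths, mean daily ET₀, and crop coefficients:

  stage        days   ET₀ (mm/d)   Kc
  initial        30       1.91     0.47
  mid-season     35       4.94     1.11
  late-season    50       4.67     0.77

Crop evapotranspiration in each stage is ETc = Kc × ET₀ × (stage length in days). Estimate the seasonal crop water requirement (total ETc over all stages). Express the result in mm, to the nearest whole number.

399 mm

initial: 0.47 × 1.91 × 30 = 26.93 mm
mid-season: 1.11 × 4.94 × 35 = 191.92 mm
late-season: 0.77 × 4.67 × 50 = 179.80 mm
Seasonal total = 398.65 mm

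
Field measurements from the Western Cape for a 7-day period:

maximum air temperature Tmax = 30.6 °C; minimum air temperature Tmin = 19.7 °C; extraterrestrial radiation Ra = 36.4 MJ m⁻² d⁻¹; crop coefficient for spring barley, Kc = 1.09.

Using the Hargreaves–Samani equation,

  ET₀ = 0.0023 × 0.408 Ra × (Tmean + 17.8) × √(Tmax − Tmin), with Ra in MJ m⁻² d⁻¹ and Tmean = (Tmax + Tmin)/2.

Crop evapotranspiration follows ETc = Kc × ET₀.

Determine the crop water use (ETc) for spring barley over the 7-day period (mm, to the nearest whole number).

Tmean = (30.6 + 19.7)/2 = 25.15 °C
0.408 Ra = 0.408 × 36.4 = 14.8512 mm/d equivalent
ET₀ = 0.0023 × 14.8512 × (25.15 + 17.8) × √10.9 = 0.0023 × 14.8512 × 42.95 × 3.3015 = 4.8436 mm/d
ETc = Kc × ET₀ = 1.09 × 4.8436 = 5.2795 mm/d
Over 7 days: 5.2795 × 7 = 36.957 mm

37 mm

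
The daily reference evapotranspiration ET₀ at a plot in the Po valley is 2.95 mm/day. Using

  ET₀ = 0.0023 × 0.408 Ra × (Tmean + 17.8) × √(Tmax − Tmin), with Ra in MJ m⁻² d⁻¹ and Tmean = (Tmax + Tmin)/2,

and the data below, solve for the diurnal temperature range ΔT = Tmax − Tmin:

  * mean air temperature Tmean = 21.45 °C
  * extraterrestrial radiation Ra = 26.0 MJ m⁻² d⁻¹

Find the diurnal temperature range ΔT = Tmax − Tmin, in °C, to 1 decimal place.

9.5 °C

√ΔT = ET₀ / [0.0023 × 0.408 × Ra × (Tmean+17.8)] = 2.95 / (0.0023 × 10.6080 × 39.25) = 3.0805
ΔT = 3.0805² = 9.489 °C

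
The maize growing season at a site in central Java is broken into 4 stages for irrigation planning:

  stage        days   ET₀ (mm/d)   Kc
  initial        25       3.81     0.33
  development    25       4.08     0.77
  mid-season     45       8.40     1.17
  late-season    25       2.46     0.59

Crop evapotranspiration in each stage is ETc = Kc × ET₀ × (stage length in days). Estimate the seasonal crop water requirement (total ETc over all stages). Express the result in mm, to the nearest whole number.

initial: 0.33 × 3.81 × 25 = 31.43 mm
development: 0.77 × 4.08 × 25 = 78.54 mm
mid-season: 1.17 × 8.40 × 45 = 442.26 mm
late-season: 0.59 × 2.46 × 25 = 36.29 mm
Seasonal total = 588.52 mm

589 mm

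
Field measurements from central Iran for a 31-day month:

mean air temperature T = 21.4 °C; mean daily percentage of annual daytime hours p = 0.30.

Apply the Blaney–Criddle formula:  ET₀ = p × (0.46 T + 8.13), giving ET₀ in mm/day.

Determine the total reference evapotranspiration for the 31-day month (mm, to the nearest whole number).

167 mm

ET₀ = 0.30 × (0.46 × 21.4 + 8.13) = 0.30 × 17.974 = 5.3922 mm/d
Monthly total = 5.3922 × 31 = 167.158 mm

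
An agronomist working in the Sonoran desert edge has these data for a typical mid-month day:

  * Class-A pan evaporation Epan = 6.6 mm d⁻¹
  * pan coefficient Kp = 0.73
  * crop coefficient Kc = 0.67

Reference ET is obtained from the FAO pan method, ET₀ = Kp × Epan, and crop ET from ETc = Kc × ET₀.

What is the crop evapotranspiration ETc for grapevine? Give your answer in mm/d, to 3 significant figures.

3.23 mm/d

ET₀ = 0.73 × 6.6 = 4.8180 mm/d
ETc = Kc × ET₀ = 0.67 × 4.8180 = 3.2281 mm/d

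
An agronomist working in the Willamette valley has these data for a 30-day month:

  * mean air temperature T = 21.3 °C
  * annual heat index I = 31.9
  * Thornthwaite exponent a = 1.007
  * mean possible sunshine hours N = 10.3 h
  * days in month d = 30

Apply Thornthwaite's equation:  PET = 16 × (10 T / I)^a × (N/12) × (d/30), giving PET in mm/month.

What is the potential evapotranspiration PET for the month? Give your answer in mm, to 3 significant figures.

92.9 mm

10T/I = 10 × 21.3 / 31.9 = 6.6771
(10T/I)^a = 6.6771^1.007 = 6.7664
Uncorrected PET = 16 × 6.7664 = 108.262 mm
Correction = (N/12)(d/30) = (10.3/12)(30/30) = 0.8583
PET = 108.262 × 0.8583 = 92.921 mm/month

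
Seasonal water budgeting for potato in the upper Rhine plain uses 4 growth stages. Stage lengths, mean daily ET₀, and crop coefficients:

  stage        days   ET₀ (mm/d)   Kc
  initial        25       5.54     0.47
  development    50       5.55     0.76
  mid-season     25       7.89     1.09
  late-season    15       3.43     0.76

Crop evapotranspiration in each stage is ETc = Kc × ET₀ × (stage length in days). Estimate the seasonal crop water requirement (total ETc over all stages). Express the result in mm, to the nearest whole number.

initial: 0.47 × 5.54 × 25 = 65.10 mm
development: 0.76 × 5.55 × 50 = 210.90 mm
mid-season: 1.09 × 7.89 × 25 = 215.00 mm
late-season: 0.76 × 3.43 × 15 = 39.10 mm
Seasonal total = 530.10 mm

530 mm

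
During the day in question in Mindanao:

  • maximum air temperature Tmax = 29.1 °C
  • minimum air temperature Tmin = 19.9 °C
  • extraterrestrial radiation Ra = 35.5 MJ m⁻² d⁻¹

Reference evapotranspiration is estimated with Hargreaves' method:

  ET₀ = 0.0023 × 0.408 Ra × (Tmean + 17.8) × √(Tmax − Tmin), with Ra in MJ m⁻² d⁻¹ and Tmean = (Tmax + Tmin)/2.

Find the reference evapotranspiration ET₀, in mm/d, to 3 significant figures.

Tmean = (29.1 + 19.9)/2 = 24.50 °C
0.408 Ra = 0.408 × 35.5 = 14.4840 mm/d equivalent
ET₀ = 0.0023 × 14.4840 × (24.50 + 17.8) × √9.2 = 0.0023 × 14.4840 × 42.30 × 3.0332 = 4.2742 mm/d

4.27 mm/d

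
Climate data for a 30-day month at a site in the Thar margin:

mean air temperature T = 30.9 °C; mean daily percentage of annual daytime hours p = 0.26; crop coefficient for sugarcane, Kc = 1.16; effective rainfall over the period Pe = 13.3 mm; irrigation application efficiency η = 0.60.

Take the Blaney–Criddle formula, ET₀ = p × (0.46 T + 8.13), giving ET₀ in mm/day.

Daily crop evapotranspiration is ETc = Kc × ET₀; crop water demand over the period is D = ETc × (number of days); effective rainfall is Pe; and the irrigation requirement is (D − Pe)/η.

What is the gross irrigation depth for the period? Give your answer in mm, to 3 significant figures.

ET₀ = 0.26 × (0.46 × 30.9 + 8.13) = 0.26 × 22.344 = 5.8094 mm/d
ETc = Kc × ET₀ = 1.16 × 5.8094 = 6.7389 mm/d
Crop demand D = ETc × 30 d = 6.7389 × 30 = 202.167 mm
D − Pe = 202.167 − 13.3 = 188.867 mm
Gross irrigation = 188.867 / 0.60 = 314.778 mm

315 mm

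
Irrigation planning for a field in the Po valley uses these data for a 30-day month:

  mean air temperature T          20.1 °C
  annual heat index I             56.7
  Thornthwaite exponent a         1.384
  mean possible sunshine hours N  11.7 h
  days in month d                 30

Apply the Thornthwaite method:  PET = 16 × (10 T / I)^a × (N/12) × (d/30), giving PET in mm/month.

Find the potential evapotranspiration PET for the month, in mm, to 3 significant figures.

89.9 mm

10T/I = 10 × 20.1 / 56.7 = 3.5450
(10T/I)^a = 3.5450^1.384 = 5.7633
Uncorrected PET = 16 × 5.7633 = 92.213 mm
Correction = (N/12)(d/30) = (11.7/12)(30/30) = 0.9750
PET = 92.213 × 0.9750 = 89.908 mm/month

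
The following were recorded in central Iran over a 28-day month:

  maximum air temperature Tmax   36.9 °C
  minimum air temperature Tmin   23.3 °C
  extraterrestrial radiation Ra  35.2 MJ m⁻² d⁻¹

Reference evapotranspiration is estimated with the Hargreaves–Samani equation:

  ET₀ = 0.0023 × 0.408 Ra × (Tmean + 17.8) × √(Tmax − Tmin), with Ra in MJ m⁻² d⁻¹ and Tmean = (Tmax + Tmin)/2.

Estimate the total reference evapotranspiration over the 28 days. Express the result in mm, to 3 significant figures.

163 mm

Tmean = (36.9 + 23.3)/2 = 30.10 °C
0.408 Ra = 0.408 × 35.2 = 14.3616 mm/d equivalent
ET₀ = 0.0023 × 14.3616 × (30.10 + 17.8) × √13.6 = 0.0023 × 14.3616 × 47.90 × 3.6878 = 5.8349 mm/d
Over 28 days: 5.8349 × 28 = 163.377 mm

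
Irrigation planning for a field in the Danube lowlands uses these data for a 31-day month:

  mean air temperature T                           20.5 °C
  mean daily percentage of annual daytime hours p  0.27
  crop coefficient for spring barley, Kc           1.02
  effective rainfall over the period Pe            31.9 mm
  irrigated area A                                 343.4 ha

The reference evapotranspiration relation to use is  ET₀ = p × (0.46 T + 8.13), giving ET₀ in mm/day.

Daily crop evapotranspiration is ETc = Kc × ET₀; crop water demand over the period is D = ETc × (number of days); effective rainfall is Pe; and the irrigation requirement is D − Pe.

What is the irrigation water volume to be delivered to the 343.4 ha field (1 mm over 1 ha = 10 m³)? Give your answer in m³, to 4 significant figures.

405300 m³

ET₀ = 0.27 × (0.46 × 20.5 + 8.13) = 0.27 × 17.560 = 4.7412 mm/d
ETc = Kc × ET₀ = 1.02 × 4.7412 = 4.8360 mm/d
Crop demand D = ETc × 31 d = 4.8360 × 31 = 149.916 mm
D − Pe = 149.916 − 31.9 = 118.016 mm
Volume = 118.016 mm × 343.4 ha × 10 = 405266.9 m³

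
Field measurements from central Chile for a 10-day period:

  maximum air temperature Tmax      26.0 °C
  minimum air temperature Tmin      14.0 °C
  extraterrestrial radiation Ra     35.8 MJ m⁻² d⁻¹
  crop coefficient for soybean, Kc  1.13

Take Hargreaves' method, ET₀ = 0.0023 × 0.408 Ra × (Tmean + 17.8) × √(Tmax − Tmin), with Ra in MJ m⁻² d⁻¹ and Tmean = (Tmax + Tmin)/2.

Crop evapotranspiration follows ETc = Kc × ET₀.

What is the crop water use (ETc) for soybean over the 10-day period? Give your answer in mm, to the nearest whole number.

Tmean = (26.0 + 14.0)/2 = 20.00 °C
0.408 Ra = 0.408 × 35.8 = 14.6064 mm/d equivalent
ET₀ = 0.0023 × 14.6064 × (20.00 + 17.8) × √12.0 = 0.0023 × 14.6064 × 37.80 × 3.4641 = 4.3990 mm/d
ETc = Kc × ET₀ = 1.13 × 4.3990 = 4.9709 mm/d
Over 10 days: 4.9709 × 10 = 49.709 mm

50 mm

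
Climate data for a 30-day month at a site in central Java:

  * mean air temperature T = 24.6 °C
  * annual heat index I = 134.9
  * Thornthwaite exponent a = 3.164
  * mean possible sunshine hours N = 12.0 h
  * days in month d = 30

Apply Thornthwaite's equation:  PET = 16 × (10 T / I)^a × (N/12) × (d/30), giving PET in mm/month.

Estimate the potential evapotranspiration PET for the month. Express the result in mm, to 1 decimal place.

107.1 mm

10T/I = 10 × 24.6 / 134.9 = 1.8236
(10T/I)^a = 1.8236^3.164 = 6.6924
Uncorrected PET = 16 × 6.6924 = 107.078 mm
Correction = (N/12)(d/30) = (12.0/12)(30/30) = 1.0000
PET = 107.078 × 1.0000 = 107.078 mm/month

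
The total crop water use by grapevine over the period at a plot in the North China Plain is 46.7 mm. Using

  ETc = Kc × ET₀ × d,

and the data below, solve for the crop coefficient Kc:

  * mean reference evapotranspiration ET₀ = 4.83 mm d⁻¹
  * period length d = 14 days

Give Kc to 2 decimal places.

0.69

ETc = Kc × ET₀ × d  ⇒  Kc = ETc / (ET₀ × d)
Kc = 46.7 / (4.83 × 14) = 46.7 / 67.62 = 0.6906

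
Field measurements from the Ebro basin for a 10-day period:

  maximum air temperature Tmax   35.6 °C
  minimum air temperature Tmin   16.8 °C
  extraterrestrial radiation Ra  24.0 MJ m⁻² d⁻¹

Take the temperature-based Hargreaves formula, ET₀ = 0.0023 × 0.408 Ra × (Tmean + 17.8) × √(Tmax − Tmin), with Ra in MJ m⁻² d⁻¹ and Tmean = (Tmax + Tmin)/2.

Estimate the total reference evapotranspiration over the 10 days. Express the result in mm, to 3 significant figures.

43.0 mm

Tmean = (35.6 + 16.8)/2 = 26.20 °C
0.408 Ra = 0.408 × 24.0 = 9.7920 mm/d equivalent
ET₀ = 0.0023 × 9.7920 × (26.20 + 17.8) × √18.8 = 0.0023 × 9.7920 × 44.00 × 4.3359 = 4.2967 mm/d
Over 10 days: 4.2967 × 10 = 42.967 mm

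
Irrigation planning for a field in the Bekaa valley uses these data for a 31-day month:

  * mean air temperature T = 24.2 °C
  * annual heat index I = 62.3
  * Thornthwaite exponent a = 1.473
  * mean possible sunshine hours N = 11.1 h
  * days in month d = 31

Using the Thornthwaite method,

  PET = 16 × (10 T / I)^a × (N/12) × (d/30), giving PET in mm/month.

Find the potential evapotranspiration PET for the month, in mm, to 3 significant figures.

113 mm

10T/I = 10 × 24.2 / 62.3 = 3.8844
(10T/I)^a = 3.8844^1.473 = 7.3803
Uncorrected PET = 16 × 7.3803 = 118.085 mm
Correction = (N/12)(d/30) = (11.1/12)(31/30) = 0.9558
PET = 118.085 × 0.9558 = 112.866 mm/month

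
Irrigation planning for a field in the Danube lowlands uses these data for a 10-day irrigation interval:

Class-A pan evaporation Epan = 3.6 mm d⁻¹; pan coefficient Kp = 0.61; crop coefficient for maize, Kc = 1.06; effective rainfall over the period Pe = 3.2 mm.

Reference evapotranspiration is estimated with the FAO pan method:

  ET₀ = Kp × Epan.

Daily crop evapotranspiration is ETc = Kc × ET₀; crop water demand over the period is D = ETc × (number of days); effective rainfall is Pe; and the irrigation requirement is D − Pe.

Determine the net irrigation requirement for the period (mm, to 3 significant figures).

ET₀ = 0.61 × 3.6 = 2.1960 mm/d
ETc = Kc × ET₀ = 1.06 × 2.1960 = 2.3278 mm/d
Crop demand D = ETc × 10 d = 2.3278 × 10 = 23.278 mm
D − Pe = 23.278 − 3.2 = 20.078 mm

20.1 mm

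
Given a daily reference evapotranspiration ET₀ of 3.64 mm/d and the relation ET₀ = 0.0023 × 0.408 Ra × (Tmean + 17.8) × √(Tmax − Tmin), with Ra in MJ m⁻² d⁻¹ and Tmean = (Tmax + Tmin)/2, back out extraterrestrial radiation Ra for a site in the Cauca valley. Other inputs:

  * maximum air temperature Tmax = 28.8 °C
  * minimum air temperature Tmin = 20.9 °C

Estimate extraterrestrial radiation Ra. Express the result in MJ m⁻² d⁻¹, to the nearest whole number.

32 MJ m⁻² d⁻¹

Tmean = (28.8+20.9)/2 = 24.85 °C; ΔT = 7.9
Ra = ET₀ / [0.0023 × 0.408 × (Tmean+17.8) × √ΔT]
   = 3.64 / (0.0023 × 0.408 × 42.65 × 2.8107) = 32.358 MJ m⁻² d⁻¹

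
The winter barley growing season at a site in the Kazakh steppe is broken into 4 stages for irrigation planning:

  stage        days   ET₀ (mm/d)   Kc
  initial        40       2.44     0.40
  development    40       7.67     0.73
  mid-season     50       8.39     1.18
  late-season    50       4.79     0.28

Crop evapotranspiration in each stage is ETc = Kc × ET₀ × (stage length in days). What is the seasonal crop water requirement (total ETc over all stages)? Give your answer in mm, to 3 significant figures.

825 mm

initial: 0.40 × 2.44 × 40 = 39.04 mm
development: 0.73 × 7.67 × 40 = 223.96 mm
mid-season: 1.18 × 8.39 × 50 = 495.01 mm
late-season: 0.28 × 4.79 × 50 = 67.06 mm
Seasonal total = 825.07 mm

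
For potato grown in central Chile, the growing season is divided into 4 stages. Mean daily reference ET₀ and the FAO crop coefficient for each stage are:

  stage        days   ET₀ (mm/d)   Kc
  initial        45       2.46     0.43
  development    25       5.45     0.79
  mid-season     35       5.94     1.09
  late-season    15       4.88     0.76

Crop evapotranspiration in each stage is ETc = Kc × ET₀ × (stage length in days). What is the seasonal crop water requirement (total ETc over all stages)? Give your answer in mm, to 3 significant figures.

initial: 0.43 × 2.46 × 45 = 47.60 mm
development: 0.79 × 5.45 × 25 = 107.64 mm
mid-season: 1.09 × 5.94 × 35 = 226.61 mm
late-season: 0.76 × 4.88 × 15 = 55.63 mm
Seasonal total = 437.48 mm

437 mm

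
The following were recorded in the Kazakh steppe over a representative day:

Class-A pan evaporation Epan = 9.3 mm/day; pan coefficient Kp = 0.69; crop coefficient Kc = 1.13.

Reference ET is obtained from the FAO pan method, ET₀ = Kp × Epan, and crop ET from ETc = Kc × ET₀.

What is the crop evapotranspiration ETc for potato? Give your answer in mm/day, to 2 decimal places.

ET₀ = 0.69 × 9.3 = 6.4170 mm/d
ETc = Kc × ET₀ = 1.13 × 6.4170 = 7.2512 mm/d

7.25 mm/day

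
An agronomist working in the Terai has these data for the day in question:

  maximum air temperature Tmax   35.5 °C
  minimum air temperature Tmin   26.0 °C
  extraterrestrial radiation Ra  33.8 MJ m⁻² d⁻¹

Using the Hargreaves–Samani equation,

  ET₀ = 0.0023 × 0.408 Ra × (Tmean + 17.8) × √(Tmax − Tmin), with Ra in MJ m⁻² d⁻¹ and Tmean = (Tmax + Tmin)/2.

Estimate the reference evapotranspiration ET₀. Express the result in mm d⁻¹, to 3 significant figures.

4.75 mm d⁻¹

Tmean = (35.5 + 26.0)/2 = 30.75 °C
0.408 Ra = 0.408 × 33.8 = 13.7904 mm/d equivalent
ET₀ = 0.0023 × 13.7904 × (30.75 + 17.8) × √9.5 = 0.0023 × 13.7904 × 48.55 × 3.0822 = 4.7463 mm/d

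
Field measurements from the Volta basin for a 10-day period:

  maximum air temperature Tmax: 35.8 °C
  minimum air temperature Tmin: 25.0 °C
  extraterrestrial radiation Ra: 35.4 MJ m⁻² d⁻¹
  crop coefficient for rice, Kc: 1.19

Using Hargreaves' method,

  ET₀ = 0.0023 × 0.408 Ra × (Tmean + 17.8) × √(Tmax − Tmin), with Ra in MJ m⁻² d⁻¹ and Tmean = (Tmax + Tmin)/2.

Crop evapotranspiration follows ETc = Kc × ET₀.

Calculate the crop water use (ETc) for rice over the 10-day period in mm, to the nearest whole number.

Tmean = (35.8 + 25.0)/2 = 30.40 °C
0.408 Ra = 0.408 × 35.4 = 14.4432 mm/d equivalent
ET₀ = 0.0023 × 14.4432 × (30.40 + 17.8) × √10.8 = 0.0023 × 14.4432 × 48.20 × 3.2863 = 5.2619 mm/d
ETc = Kc × ET₀ = 1.19 × 5.2619 = 6.2617 mm/d
Over 10 days: 6.2617 × 10 = 62.617 mm

63 mm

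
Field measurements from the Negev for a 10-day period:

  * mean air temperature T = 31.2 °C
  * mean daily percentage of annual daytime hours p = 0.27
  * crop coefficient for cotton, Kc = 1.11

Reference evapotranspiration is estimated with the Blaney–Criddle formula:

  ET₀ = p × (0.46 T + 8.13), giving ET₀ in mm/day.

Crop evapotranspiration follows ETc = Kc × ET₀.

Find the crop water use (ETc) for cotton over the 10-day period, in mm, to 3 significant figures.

67.4 mm

ET₀ = 0.27 × (0.46 × 31.2 + 8.13) = 0.27 × 22.482 = 6.0701 mm/d
ETc = Kc × ET₀ = 1.11 × 6.0701 = 6.7378 mm/d
Over 10 days: 6.7378 × 10 = 67.378 mm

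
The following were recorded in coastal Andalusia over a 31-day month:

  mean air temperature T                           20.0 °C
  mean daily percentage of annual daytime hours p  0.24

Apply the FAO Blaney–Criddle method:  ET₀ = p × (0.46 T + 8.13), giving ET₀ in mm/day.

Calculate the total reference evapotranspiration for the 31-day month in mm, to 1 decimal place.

128.9 mm

ET₀ = 0.24 × (0.46 × 20.0 + 8.13) = 0.24 × 17.330 = 4.1592 mm/d
Monthly total = 4.1592 × 31 = 128.935 mm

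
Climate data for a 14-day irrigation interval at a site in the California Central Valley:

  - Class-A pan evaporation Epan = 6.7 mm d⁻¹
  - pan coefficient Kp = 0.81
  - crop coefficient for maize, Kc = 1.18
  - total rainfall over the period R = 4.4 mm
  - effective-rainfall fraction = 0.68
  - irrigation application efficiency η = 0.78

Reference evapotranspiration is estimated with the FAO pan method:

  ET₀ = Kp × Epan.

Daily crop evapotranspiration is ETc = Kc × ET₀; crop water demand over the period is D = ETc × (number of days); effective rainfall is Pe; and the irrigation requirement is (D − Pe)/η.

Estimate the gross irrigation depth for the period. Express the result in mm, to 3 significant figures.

111 mm

ET₀ = 0.81 × 6.7 = 5.4270 mm/d
ETc = Kc × ET₀ = 1.18 × 5.4270 = 6.4039 mm/d
Crop demand D = ETc × 14 d = 6.4039 × 14 = 89.655 mm
Pe = 0.68 × 4.4 = 2.992 mm
D − Pe = 89.655 − 2.992 = 86.663 mm
Gross irrigation = 86.663 / 0.78 = 111.106 mm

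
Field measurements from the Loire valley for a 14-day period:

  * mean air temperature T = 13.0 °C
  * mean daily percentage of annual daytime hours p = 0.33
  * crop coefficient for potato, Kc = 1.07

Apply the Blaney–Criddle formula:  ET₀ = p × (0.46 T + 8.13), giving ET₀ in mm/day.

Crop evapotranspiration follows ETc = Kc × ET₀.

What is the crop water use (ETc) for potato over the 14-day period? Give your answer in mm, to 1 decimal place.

ET₀ = 0.33 × (0.46 × 13.0 + 8.13) = 0.33 × 14.110 = 4.6563 mm/d
ETc = Kc × ET₀ = 1.07 × 4.6563 = 4.9822 mm/d
Over 14 days: 4.9822 × 14 = 69.751 mm

69.8 mm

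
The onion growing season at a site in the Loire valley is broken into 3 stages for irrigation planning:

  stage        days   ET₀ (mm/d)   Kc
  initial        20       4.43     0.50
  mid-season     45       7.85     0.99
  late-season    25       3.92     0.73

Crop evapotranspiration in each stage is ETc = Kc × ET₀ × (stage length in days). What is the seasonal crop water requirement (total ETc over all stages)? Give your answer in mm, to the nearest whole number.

466 mm

initial: 0.50 × 4.43 × 20 = 44.30 mm
mid-season: 0.99 × 7.85 × 45 = 349.72 mm
late-season: 0.73 × 3.92 × 25 = 71.54 mm
Seasonal total = 465.56 mm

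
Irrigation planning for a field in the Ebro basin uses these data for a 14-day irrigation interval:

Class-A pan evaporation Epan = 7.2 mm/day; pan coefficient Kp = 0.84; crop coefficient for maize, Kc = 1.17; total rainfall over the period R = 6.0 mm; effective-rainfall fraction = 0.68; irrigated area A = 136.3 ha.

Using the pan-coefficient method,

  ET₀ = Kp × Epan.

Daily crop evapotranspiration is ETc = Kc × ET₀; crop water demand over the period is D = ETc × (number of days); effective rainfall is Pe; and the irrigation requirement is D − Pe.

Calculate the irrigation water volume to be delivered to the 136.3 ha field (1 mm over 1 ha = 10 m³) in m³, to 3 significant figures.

ET₀ = 0.84 × 7.2 = 6.0480 mm/d
ETc = Kc × ET₀ = 1.17 × 6.0480 = 7.0762 mm/d
Crop demand D = ETc × 14 d = 7.0762 × 14 = 99.067 mm
Pe = 0.68 × 6.0 = 4.080 mm
D − Pe = 99.067 − 4.080 = 94.987 mm
Volume = 94.987 mm × 136.3 ha × 10 = 129467.3 m³

129000 m³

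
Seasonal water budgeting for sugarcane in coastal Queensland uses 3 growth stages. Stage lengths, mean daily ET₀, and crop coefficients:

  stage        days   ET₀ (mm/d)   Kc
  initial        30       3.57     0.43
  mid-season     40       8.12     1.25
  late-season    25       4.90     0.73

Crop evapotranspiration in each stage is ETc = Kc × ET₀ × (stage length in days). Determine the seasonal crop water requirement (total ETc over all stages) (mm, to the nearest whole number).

541 mm

initial: 0.43 × 3.57 × 30 = 46.05 mm
mid-season: 1.25 × 8.12 × 40 = 406.00 mm
late-season: 0.73 × 4.90 × 25 = 89.43 mm
Seasonal total = 541.48 mm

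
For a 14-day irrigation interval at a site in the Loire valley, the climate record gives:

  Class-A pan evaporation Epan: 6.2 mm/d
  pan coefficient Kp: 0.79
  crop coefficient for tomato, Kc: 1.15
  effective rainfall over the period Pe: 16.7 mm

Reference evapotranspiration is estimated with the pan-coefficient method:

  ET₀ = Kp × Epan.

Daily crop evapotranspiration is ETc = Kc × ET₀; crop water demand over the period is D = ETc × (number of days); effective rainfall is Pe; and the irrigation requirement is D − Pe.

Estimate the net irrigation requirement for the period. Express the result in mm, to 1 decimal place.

ET₀ = 0.79 × 6.2 = 4.8980 mm/d
ETc = Kc × ET₀ = 1.15 × 4.8980 = 5.6327 mm/d
Crop demand D = ETc × 14 d = 5.6327 × 14 = 78.858 mm
D − Pe = 78.858 − 16.7 = 62.158 mm

62.2 mm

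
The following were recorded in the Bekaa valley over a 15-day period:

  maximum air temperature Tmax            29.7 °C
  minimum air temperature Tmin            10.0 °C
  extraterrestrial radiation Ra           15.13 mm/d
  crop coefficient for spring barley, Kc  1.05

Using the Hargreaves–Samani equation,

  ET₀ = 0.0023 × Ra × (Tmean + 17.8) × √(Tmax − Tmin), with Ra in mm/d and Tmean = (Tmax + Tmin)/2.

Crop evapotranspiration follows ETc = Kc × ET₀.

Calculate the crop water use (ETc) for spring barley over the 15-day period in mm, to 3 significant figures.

Tmean = (29.7 + 10.0)/2 = 19.85 °C
ET₀ = 0.0023 × 15.13 × (19.85 + 17.8) × √19.7 = 0.0023 × 15.13 × 37.65 × 4.4385 = 5.8152 mm/d
ETc = Kc × ET₀ = 1.05 × 5.8152 = 6.1060 mm/d
Over 15 days: 6.1060 × 15 = 91.590 mm

91.6 mm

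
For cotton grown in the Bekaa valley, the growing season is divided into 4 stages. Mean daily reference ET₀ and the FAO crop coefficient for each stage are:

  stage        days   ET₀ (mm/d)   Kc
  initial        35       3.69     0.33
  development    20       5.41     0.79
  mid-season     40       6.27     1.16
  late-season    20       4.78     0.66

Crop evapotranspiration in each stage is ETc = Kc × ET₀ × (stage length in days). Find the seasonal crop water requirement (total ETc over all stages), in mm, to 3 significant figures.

482 mm

initial: 0.33 × 3.69 × 35 = 42.62 mm
development: 0.79 × 5.41 × 20 = 85.48 mm
mid-season: 1.16 × 6.27 × 40 = 290.93 mm
late-season: 0.66 × 4.78 × 20 = 63.10 mm
Seasonal total = 482.13 mm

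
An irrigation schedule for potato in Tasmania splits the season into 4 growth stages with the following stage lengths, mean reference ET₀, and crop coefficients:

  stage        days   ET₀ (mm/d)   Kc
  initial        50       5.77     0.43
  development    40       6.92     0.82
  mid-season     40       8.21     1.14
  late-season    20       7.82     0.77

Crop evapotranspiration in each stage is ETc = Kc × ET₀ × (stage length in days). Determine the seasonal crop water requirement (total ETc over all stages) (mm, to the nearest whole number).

initial: 0.43 × 5.77 × 50 = 124.06 mm
development: 0.82 × 6.92 × 40 = 226.98 mm
mid-season: 1.14 × 8.21 × 40 = 374.38 mm
late-season: 0.77 × 7.82 × 20 = 120.43 mm
Seasonal total = 845.85 mm

846 mm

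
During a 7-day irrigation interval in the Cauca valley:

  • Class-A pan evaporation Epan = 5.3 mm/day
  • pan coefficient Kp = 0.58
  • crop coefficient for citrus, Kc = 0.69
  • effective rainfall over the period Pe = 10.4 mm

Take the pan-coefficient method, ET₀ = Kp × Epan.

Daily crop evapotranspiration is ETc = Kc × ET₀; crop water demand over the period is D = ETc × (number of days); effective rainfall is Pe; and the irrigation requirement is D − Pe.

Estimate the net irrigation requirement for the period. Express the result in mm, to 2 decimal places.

4.45 mm

ET₀ = 0.58 × 5.3 = 3.0740 mm/d
ETc = Kc × ET₀ = 0.69 × 3.0740 = 2.1211 mm/d
Crop demand D = ETc × 7 d = 2.1211 × 7 = 14.848 mm
D − Pe = 14.848 − 10.4 = 4.448 mm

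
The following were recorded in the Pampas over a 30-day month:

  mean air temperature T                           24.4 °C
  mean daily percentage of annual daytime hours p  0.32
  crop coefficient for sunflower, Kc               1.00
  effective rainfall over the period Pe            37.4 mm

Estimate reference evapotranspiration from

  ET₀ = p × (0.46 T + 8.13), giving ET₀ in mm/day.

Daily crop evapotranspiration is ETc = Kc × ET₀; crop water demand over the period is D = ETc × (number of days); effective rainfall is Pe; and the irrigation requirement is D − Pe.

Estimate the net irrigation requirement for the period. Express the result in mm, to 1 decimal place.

ET₀ = 0.32 × (0.46 × 24.4 + 8.13) = 0.32 × 19.354 = 6.1933 mm/d
ETc = Kc × ET₀ = 1.00 × 6.1933 = 6.1933 mm/d
Crop demand D = ETc × 30 d = 6.1933 × 30 = 185.799 mm
D − Pe = 185.799 − 37.4 = 148.399 mm

148.4 mm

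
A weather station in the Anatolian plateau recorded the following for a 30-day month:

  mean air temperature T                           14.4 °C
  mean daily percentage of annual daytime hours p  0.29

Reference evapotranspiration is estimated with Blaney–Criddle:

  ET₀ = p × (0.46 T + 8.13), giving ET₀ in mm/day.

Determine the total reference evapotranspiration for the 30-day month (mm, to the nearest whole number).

128 mm

ET₀ = 0.29 × (0.46 × 14.4 + 8.13) = 0.29 × 14.754 = 4.2787 mm/d
Monthly total = 4.2787 × 30 = 128.361 mm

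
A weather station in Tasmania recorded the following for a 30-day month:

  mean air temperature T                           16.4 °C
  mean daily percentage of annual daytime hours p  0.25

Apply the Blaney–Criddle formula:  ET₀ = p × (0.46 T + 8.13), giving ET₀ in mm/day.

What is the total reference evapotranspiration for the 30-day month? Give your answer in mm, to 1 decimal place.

ET₀ = 0.25 × (0.46 × 16.4 + 8.13) = 0.25 × 15.674 = 3.9185 mm/d
Monthly total = 3.9185 × 30 = 117.555 mm

117.6 mm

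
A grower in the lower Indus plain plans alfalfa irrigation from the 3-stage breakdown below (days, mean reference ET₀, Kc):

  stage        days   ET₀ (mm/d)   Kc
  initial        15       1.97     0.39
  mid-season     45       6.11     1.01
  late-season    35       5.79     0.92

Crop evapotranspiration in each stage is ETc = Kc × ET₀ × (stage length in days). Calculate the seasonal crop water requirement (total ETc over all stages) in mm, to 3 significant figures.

initial: 0.39 × 1.97 × 15 = 11.52 mm
mid-season: 1.01 × 6.11 × 45 = 277.70 mm
late-season: 0.92 × 5.79 × 35 = 186.44 mm
Seasonal total = 475.66 mm

476 mm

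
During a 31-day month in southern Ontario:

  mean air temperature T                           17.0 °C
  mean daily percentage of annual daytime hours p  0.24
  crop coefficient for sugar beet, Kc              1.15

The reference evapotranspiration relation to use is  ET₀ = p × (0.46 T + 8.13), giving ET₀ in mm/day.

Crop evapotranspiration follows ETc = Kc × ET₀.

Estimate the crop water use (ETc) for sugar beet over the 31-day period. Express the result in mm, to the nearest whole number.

136 mm

ET₀ = 0.24 × (0.46 × 17.0 + 8.13) = 0.24 × 15.950 = 3.8280 mm/d
ETc = Kc × ET₀ = 1.15 × 3.8280 = 4.4022 mm/d
Over 31 days: 4.4022 × 31 = 136.468 mm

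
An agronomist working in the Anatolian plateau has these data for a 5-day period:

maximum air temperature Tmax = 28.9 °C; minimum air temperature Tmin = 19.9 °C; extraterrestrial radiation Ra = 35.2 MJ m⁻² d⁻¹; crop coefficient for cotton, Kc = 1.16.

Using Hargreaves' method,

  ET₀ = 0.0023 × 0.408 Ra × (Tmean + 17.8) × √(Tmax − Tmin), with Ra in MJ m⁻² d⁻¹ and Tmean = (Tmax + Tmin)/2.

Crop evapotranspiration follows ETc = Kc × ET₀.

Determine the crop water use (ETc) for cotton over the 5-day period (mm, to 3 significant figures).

Tmean = (28.9 + 19.9)/2 = 24.40 °C
0.408 Ra = 0.408 × 35.2 = 14.3616 mm/d equivalent
ET₀ = 0.0023 × 14.3616 × (24.40 + 17.8) × √9.0 = 0.0023 × 14.3616 × 42.20 × 3.0000 = 4.1818 mm/d
ETc = Kc × ET₀ = 1.16 × 4.1818 = 4.8509 mm/d
Over 5 days: 4.8509 × 5 = 24.255 mm

24.3 mm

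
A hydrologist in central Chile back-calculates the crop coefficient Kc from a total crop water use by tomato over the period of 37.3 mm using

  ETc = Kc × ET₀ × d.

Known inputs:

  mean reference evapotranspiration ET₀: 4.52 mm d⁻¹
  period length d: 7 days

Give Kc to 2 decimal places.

ETc = Kc × ET₀ × d  ⇒  Kc = ETc / (ET₀ × d)
Kc = 37.3 / (4.52 × 7) = 37.3 / 31.64 = 1.1789

1.18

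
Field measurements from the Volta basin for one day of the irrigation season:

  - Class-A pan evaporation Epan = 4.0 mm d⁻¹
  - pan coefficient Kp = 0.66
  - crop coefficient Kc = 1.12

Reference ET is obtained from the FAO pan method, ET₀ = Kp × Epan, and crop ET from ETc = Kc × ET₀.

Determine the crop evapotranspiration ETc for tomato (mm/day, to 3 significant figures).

ET₀ = 0.66 × 4.0 = 2.6400 mm/d
ETc = Kc × ET₀ = 1.12 × 2.6400 = 2.9568 mm/d

2.96 mm/day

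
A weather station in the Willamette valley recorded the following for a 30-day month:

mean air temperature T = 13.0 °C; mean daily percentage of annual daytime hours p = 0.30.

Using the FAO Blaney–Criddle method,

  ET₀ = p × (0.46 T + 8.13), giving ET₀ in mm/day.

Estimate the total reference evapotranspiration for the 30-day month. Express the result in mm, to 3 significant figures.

ET₀ = 0.30 × (0.46 × 13.0 + 8.13) = 0.30 × 14.110 = 4.2330 mm/d
Monthly total = 4.2330 × 30 = 126.990 mm

127 mm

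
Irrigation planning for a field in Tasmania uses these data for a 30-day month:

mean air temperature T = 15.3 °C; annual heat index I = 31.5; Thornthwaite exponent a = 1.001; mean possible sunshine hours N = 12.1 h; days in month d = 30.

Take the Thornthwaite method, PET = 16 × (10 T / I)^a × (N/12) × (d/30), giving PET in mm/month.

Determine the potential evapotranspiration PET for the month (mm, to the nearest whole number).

78 mm

10T/I = 10 × 15.3 / 31.5 = 4.8571
(10T/I)^a = 4.8571^1.001 = 4.8648
Uncorrected PET = 16 × 4.8648 = 77.837 mm
Correction = (N/12)(d/30) = (12.1/12)(30/30) = 1.0083
PET = 77.837 × 1.0083 = 78.483 mm/month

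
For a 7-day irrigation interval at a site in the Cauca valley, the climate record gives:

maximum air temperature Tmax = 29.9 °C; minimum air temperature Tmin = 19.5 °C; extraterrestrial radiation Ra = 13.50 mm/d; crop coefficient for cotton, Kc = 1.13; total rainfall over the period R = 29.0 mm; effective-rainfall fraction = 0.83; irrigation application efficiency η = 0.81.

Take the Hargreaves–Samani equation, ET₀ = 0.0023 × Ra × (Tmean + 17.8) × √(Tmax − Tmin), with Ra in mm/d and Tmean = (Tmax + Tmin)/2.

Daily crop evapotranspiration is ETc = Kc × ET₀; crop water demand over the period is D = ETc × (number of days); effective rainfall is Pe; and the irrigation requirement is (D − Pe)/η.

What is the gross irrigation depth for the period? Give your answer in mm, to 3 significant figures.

Tmean = (29.9 + 19.5)/2 = 24.70 °C
ET₀ = 0.0023 × 13.50 × (24.70 + 17.8) × √10.4 = 0.0023 × 13.50 × 42.50 × 3.2249 = 4.2557 mm/d
ETc = Kc × ET₀ = 1.13 × 4.2557 = 4.8089 mm/d
Crop demand D = ETc × 7 d = 4.8089 × 7 = 33.662 mm
Pe = 0.83 × 29.0 = 24.070 mm
D − Pe = 33.662 − 24.070 = 9.592 mm
Gross irrigation = 9.592 / 0.81 = 11.842 mm

11.8 mm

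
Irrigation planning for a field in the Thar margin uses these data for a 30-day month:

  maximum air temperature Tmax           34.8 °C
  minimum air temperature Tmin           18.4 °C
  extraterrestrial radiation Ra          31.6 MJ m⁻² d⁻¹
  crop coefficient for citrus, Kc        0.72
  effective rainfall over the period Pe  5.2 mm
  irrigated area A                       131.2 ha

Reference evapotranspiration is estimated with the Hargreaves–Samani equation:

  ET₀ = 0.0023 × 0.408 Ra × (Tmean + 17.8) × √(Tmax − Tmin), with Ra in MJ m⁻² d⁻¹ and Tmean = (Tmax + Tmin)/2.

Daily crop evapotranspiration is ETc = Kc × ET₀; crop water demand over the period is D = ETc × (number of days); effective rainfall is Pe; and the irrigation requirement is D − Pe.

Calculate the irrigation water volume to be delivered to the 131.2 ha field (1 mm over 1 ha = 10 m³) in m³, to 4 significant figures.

144300 m³

Tmean = (34.8 + 18.4)/2 = 26.60 °C
0.408 Ra = 0.408 × 31.6 = 12.8928 mm/d equivalent
ET₀ = 0.0023 × 12.8928 × (26.60 + 17.8) × √16.4 = 0.0023 × 12.8928 × 44.40 × 4.0497 = 5.3319 mm/d
ETc = Kc × ET₀ = 0.72 × 5.3319 = 3.8390 mm/d
Crop demand D = ETc × 30 d = 3.8390 × 30 = 115.170 mm
D − Pe = 115.170 − 5.2 = 109.970 mm
Volume = 109.970 mm × 131.2 ha × 10 = 144280.6 m³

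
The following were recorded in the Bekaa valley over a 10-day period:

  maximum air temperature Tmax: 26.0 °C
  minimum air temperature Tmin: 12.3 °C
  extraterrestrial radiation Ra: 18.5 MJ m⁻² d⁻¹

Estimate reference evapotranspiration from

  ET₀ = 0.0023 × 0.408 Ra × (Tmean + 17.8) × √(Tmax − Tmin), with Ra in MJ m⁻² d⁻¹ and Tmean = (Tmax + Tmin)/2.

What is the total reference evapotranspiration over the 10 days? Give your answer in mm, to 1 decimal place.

Tmean = (26.0 + 12.3)/2 = 19.15 °C
0.408 Ra = 0.408 × 18.5 = 7.5480 mm/d equivalent
ET₀ = 0.0023 × 7.5480 × (19.15 + 17.8) × √13.7 = 0.0023 × 7.5480 × 36.95 × 3.7014 = 2.3743 mm/d
Over 10 days: 2.3743 × 10 = 23.743 mm

23.7 mm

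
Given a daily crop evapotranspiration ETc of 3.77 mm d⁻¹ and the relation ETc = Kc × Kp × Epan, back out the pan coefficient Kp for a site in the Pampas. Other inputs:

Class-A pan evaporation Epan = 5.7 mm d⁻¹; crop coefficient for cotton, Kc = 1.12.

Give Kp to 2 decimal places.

ETc = Kc × Kp × Epan  ⇒  Kp = ETc / (Kc × Epan)
Kp = 3.77 / (1.12 × 5.7) = 3.77 / 6.384 = 0.5905

0.59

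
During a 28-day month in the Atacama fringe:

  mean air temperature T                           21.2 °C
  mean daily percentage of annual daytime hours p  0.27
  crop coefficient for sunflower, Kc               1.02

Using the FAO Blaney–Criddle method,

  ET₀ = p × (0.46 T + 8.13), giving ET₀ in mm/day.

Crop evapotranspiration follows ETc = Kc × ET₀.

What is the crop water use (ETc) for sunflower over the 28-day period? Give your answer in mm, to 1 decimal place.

ET₀ = 0.27 × (0.46 × 21.2 + 8.13) = 0.27 × 17.882 = 4.8281 mm/d
ETc = Kc × ET₀ = 1.02 × 4.8281 = 4.9247 mm/d
Over 28 days: 4.9247 × 28 = 137.892 mm

137.9 mm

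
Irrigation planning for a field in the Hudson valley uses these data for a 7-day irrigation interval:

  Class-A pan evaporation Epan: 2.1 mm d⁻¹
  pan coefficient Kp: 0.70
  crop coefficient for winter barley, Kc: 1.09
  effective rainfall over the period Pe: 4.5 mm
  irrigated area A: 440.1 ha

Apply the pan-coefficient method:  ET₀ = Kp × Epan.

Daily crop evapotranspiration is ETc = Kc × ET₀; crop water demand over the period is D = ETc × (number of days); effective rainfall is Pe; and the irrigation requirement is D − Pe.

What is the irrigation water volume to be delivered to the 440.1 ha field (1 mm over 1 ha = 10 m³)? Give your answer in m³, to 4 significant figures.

ET₀ = 0.70 × 2.1 = 1.4700 mm/d
ETc = Kc × ET₀ = 1.09 × 1.4700 = 1.6023 mm/d
Crop demand D = ETc × 7 d = 1.6023 × 7 = 11.216 mm
D − Pe = 11.216 − 4.5 = 6.716 mm
Volume = 6.716 mm × 440.1 ha × 10 = 29557.1 m³

29560 m³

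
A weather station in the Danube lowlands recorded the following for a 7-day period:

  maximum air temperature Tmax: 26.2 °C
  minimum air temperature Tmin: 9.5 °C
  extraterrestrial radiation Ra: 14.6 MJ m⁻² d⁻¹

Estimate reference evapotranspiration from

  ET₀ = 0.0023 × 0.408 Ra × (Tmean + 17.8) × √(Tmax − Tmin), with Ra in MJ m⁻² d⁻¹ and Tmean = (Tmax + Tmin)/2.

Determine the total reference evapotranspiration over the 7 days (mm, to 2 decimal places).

Tmean = (26.2 + 9.5)/2 = 17.85 °C
0.408 Ra = 0.408 × 14.6 = 5.9568 mm/d equivalent
ET₀ = 0.0023 × 5.9568 × (17.85 + 17.8) × √16.7 = 0.0023 × 5.9568 × 35.65 × 4.0866 = 1.9960 mm/d
Over 7 days: 1.9960 × 7 = 13.972 mm

13.97 mm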